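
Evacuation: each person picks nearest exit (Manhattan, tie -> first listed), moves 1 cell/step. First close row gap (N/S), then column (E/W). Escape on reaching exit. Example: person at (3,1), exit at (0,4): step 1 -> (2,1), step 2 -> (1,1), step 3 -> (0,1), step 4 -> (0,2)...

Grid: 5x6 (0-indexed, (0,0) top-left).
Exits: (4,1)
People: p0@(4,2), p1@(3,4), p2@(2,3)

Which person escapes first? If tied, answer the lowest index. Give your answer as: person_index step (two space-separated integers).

Step 1: p0:(4,2)->(4,1)->EXIT | p1:(3,4)->(4,4) | p2:(2,3)->(3,3)
Step 2: p0:escaped | p1:(4,4)->(4,3) | p2:(3,3)->(4,3)
Step 3: p0:escaped | p1:(4,3)->(4,2) | p2:(4,3)->(4,2)
Step 4: p0:escaped | p1:(4,2)->(4,1)->EXIT | p2:(4,2)->(4,1)->EXIT
Exit steps: [1, 4, 4]
First to escape: p0 at step 1

Answer: 0 1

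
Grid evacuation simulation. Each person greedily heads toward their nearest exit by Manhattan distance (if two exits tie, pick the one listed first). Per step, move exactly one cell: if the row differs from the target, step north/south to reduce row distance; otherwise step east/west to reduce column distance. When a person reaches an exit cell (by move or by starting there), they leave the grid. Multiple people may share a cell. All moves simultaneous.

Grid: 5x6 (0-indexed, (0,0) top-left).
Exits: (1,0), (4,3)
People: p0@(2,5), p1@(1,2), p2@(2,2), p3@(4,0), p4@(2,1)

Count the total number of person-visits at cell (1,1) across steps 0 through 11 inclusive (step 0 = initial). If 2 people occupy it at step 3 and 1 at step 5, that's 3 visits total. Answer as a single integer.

Answer: 3

Derivation:
Step 0: p0@(2,5) p1@(1,2) p2@(2,2) p3@(4,0) p4@(2,1) -> at (1,1): 0 [-], cum=0
Step 1: p0@(3,5) p1@(1,1) p2@(1,2) p3@(3,0) p4@(1,1) -> at (1,1): 2 [p1,p4], cum=2
Step 2: p0@(4,5) p1@ESC p2@(1,1) p3@(2,0) p4@ESC -> at (1,1): 1 [p2], cum=3
Step 3: p0@(4,4) p1@ESC p2@ESC p3@ESC p4@ESC -> at (1,1): 0 [-], cum=3
Step 4: p0@ESC p1@ESC p2@ESC p3@ESC p4@ESC -> at (1,1): 0 [-], cum=3
Total visits = 3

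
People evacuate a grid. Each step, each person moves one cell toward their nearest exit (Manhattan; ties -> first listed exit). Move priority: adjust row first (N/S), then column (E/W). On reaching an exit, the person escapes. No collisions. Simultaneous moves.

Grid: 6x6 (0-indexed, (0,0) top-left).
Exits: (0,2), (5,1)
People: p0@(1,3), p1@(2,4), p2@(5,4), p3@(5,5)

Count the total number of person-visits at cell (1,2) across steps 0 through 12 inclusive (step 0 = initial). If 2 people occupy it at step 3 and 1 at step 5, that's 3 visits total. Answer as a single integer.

Answer: 0

Derivation:
Step 0: p0@(1,3) p1@(2,4) p2@(5,4) p3@(5,5) -> at (1,2): 0 [-], cum=0
Step 1: p0@(0,3) p1@(1,4) p2@(5,3) p3@(5,4) -> at (1,2): 0 [-], cum=0
Step 2: p0@ESC p1@(0,4) p2@(5,2) p3@(5,3) -> at (1,2): 0 [-], cum=0
Step 3: p0@ESC p1@(0,3) p2@ESC p3@(5,2) -> at (1,2): 0 [-], cum=0
Step 4: p0@ESC p1@ESC p2@ESC p3@ESC -> at (1,2): 0 [-], cum=0
Total visits = 0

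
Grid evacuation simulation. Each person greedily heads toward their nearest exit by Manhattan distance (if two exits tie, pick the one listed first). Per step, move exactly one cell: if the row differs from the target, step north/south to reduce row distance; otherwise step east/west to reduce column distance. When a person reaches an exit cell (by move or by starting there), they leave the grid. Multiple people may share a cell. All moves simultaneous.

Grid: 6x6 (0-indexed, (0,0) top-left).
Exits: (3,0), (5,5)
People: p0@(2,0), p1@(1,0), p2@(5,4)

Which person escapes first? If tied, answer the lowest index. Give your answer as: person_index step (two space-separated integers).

Step 1: p0:(2,0)->(3,0)->EXIT | p1:(1,0)->(2,0) | p2:(5,4)->(5,5)->EXIT
Step 2: p0:escaped | p1:(2,0)->(3,0)->EXIT | p2:escaped
Exit steps: [1, 2, 1]
First to escape: p0 at step 1

Answer: 0 1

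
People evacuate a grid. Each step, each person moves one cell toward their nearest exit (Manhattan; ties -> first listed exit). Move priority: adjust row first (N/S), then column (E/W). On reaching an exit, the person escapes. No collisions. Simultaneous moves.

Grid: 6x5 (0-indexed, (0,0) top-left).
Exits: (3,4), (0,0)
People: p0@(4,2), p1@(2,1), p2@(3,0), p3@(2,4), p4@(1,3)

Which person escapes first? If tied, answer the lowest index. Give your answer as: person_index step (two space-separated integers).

Answer: 3 1

Derivation:
Step 1: p0:(4,2)->(3,2) | p1:(2,1)->(1,1) | p2:(3,0)->(2,0) | p3:(2,4)->(3,4)->EXIT | p4:(1,3)->(2,3)
Step 2: p0:(3,2)->(3,3) | p1:(1,1)->(0,1) | p2:(2,0)->(1,0) | p3:escaped | p4:(2,3)->(3,3)
Step 3: p0:(3,3)->(3,4)->EXIT | p1:(0,1)->(0,0)->EXIT | p2:(1,0)->(0,0)->EXIT | p3:escaped | p4:(3,3)->(3,4)->EXIT
Exit steps: [3, 3, 3, 1, 3]
First to escape: p3 at step 1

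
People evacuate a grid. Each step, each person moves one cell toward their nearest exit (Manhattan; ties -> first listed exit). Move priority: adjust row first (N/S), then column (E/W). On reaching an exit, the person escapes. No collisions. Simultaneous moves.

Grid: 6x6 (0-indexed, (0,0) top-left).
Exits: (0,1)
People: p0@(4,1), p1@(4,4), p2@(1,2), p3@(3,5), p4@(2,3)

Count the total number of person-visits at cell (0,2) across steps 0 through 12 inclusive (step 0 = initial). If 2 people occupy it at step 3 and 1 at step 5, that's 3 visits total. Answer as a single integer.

Answer: 4

Derivation:
Step 0: p0@(4,1) p1@(4,4) p2@(1,2) p3@(3,5) p4@(2,3) -> at (0,2): 0 [-], cum=0
Step 1: p0@(3,1) p1@(3,4) p2@(0,2) p3@(2,5) p4@(1,3) -> at (0,2): 1 [p2], cum=1
Step 2: p0@(2,1) p1@(2,4) p2@ESC p3@(1,5) p4@(0,3) -> at (0,2): 0 [-], cum=1
Step 3: p0@(1,1) p1@(1,4) p2@ESC p3@(0,5) p4@(0,2) -> at (0,2): 1 [p4], cum=2
Step 4: p0@ESC p1@(0,4) p2@ESC p3@(0,4) p4@ESC -> at (0,2): 0 [-], cum=2
Step 5: p0@ESC p1@(0,3) p2@ESC p3@(0,3) p4@ESC -> at (0,2): 0 [-], cum=2
Step 6: p0@ESC p1@(0,2) p2@ESC p3@(0,2) p4@ESC -> at (0,2): 2 [p1,p3], cum=4
Step 7: p0@ESC p1@ESC p2@ESC p3@ESC p4@ESC -> at (0,2): 0 [-], cum=4
Total visits = 4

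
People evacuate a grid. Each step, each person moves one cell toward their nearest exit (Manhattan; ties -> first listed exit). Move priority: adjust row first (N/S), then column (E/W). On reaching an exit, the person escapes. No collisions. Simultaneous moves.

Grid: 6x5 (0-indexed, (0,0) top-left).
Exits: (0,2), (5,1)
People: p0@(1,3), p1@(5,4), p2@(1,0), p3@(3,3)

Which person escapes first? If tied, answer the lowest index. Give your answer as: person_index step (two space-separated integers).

Answer: 0 2

Derivation:
Step 1: p0:(1,3)->(0,3) | p1:(5,4)->(5,3) | p2:(1,0)->(0,0) | p3:(3,3)->(2,3)
Step 2: p0:(0,3)->(0,2)->EXIT | p1:(5,3)->(5,2) | p2:(0,0)->(0,1) | p3:(2,3)->(1,3)
Step 3: p0:escaped | p1:(5,2)->(5,1)->EXIT | p2:(0,1)->(0,2)->EXIT | p3:(1,3)->(0,3)
Step 4: p0:escaped | p1:escaped | p2:escaped | p3:(0,3)->(0,2)->EXIT
Exit steps: [2, 3, 3, 4]
First to escape: p0 at step 2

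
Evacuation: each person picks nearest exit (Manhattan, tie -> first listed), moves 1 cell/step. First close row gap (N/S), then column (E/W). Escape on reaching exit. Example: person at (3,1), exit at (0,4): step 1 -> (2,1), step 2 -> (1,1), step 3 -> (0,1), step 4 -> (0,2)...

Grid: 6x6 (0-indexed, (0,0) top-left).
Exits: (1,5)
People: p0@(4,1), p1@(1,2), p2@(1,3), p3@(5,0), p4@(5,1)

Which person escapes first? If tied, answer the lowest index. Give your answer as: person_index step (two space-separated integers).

Answer: 2 2

Derivation:
Step 1: p0:(4,1)->(3,1) | p1:(1,2)->(1,3) | p2:(1,3)->(1,4) | p3:(5,0)->(4,0) | p4:(5,1)->(4,1)
Step 2: p0:(3,1)->(2,1) | p1:(1,3)->(1,4) | p2:(1,4)->(1,5)->EXIT | p3:(4,0)->(3,0) | p4:(4,1)->(3,1)
Step 3: p0:(2,1)->(1,1) | p1:(1,4)->(1,5)->EXIT | p2:escaped | p3:(3,0)->(2,0) | p4:(3,1)->(2,1)
Step 4: p0:(1,1)->(1,2) | p1:escaped | p2:escaped | p3:(2,0)->(1,0) | p4:(2,1)->(1,1)
Step 5: p0:(1,2)->(1,3) | p1:escaped | p2:escaped | p3:(1,0)->(1,1) | p4:(1,1)->(1,2)
Step 6: p0:(1,3)->(1,4) | p1:escaped | p2:escaped | p3:(1,1)->(1,2) | p4:(1,2)->(1,3)
Step 7: p0:(1,4)->(1,5)->EXIT | p1:escaped | p2:escaped | p3:(1,2)->(1,3) | p4:(1,3)->(1,4)
Step 8: p0:escaped | p1:escaped | p2:escaped | p3:(1,3)->(1,4) | p4:(1,4)->(1,5)->EXIT
Step 9: p0:escaped | p1:escaped | p2:escaped | p3:(1,4)->(1,5)->EXIT | p4:escaped
Exit steps: [7, 3, 2, 9, 8]
First to escape: p2 at step 2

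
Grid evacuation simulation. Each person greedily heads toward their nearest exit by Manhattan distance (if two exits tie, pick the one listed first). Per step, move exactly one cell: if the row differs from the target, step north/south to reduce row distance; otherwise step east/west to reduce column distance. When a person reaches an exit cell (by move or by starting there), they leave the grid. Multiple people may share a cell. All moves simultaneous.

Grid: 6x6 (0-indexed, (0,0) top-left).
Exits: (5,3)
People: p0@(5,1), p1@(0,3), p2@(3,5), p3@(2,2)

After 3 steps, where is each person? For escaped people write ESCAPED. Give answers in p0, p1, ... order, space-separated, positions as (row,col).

Step 1: p0:(5,1)->(5,2) | p1:(0,3)->(1,3) | p2:(3,5)->(4,5) | p3:(2,2)->(3,2)
Step 2: p0:(5,2)->(5,3)->EXIT | p1:(1,3)->(2,3) | p2:(4,5)->(5,5) | p3:(3,2)->(4,2)
Step 3: p0:escaped | p1:(2,3)->(3,3) | p2:(5,5)->(5,4) | p3:(4,2)->(5,2)

ESCAPED (3,3) (5,4) (5,2)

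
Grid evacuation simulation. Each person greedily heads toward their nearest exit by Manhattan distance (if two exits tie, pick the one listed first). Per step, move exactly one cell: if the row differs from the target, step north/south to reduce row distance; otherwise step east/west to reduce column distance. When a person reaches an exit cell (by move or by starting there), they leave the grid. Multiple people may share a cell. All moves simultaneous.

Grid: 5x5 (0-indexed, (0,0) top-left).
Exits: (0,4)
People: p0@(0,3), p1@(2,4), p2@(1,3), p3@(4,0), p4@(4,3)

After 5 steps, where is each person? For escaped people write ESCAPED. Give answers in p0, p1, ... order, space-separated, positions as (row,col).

Step 1: p0:(0,3)->(0,4)->EXIT | p1:(2,4)->(1,4) | p2:(1,3)->(0,3) | p3:(4,0)->(3,0) | p4:(4,3)->(3,3)
Step 2: p0:escaped | p1:(1,4)->(0,4)->EXIT | p2:(0,3)->(0,4)->EXIT | p3:(3,0)->(2,0) | p4:(3,3)->(2,3)
Step 3: p0:escaped | p1:escaped | p2:escaped | p3:(2,0)->(1,0) | p4:(2,3)->(1,3)
Step 4: p0:escaped | p1:escaped | p2:escaped | p3:(1,0)->(0,0) | p4:(1,3)->(0,3)
Step 5: p0:escaped | p1:escaped | p2:escaped | p3:(0,0)->(0,1) | p4:(0,3)->(0,4)->EXIT

ESCAPED ESCAPED ESCAPED (0,1) ESCAPED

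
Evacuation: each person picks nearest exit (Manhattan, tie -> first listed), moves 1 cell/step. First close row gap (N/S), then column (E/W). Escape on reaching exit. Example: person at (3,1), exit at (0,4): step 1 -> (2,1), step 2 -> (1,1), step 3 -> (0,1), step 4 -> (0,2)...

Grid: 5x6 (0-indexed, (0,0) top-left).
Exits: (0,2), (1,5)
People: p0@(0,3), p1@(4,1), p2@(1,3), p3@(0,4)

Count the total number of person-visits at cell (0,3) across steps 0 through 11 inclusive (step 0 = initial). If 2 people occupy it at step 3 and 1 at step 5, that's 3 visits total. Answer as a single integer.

Step 0: p0@(0,3) p1@(4,1) p2@(1,3) p3@(0,4) -> at (0,3): 1 [p0], cum=1
Step 1: p0@ESC p1@(3,1) p2@(0,3) p3@(0,3) -> at (0,3): 2 [p2,p3], cum=3
Step 2: p0@ESC p1@(2,1) p2@ESC p3@ESC -> at (0,3): 0 [-], cum=3
Step 3: p0@ESC p1@(1,1) p2@ESC p3@ESC -> at (0,3): 0 [-], cum=3
Step 4: p0@ESC p1@(0,1) p2@ESC p3@ESC -> at (0,3): 0 [-], cum=3
Step 5: p0@ESC p1@ESC p2@ESC p3@ESC -> at (0,3): 0 [-], cum=3
Total visits = 3

Answer: 3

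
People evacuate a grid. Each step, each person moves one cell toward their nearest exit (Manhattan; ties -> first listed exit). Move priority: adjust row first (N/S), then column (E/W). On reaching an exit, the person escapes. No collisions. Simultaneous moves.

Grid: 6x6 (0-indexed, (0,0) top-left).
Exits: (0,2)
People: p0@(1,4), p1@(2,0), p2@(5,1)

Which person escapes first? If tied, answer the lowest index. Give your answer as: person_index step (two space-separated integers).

Answer: 0 3

Derivation:
Step 1: p0:(1,4)->(0,4) | p1:(2,0)->(1,0) | p2:(5,1)->(4,1)
Step 2: p0:(0,4)->(0,3) | p1:(1,0)->(0,0) | p2:(4,1)->(3,1)
Step 3: p0:(0,3)->(0,2)->EXIT | p1:(0,0)->(0,1) | p2:(3,1)->(2,1)
Step 4: p0:escaped | p1:(0,1)->(0,2)->EXIT | p2:(2,1)->(1,1)
Step 5: p0:escaped | p1:escaped | p2:(1,1)->(0,1)
Step 6: p0:escaped | p1:escaped | p2:(0,1)->(0,2)->EXIT
Exit steps: [3, 4, 6]
First to escape: p0 at step 3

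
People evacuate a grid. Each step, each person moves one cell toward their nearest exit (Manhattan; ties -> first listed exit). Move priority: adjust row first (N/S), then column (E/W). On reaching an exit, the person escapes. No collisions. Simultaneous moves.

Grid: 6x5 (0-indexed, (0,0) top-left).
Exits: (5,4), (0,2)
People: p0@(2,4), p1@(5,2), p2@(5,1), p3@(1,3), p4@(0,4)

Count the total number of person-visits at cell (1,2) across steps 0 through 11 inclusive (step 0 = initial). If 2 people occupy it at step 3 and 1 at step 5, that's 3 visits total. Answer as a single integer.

Answer: 0

Derivation:
Step 0: p0@(2,4) p1@(5,2) p2@(5,1) p3@(1,3) p4@(0,4) -> at (1,2): 0 [-], cum=0
Step 1: p0@(3,4) p1@(5,3) p2@(5,2) p3@(0,3) p4@(0,3) -> at (1,2): 0 [-], cum=0
Step 2: p0@(4,4) p1@ESC p2@(5,3) p3@ESC p4@ESC -> at (1,2): 0 [-], cum=0
Step 3: p0@ESC p1@ESC p2@ESC p3@ESC p4@ESC -> at (1,2): 0 [-], cum=0
Total visits = 0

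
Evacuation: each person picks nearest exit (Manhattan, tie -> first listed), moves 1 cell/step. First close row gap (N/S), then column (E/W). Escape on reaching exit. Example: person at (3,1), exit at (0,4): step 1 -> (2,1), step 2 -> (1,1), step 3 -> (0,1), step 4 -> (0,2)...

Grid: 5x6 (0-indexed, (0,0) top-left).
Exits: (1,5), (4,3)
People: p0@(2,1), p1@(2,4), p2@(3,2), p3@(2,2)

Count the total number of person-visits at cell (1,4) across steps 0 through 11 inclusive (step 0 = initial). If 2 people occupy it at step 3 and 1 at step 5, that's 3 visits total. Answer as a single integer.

Step 0: p0@(2,1) p1@(2,4) p2@(3,2) p3@(2,2) -> at (1,4): 0 [-], cum=0
Step 1: p0@(3,1) p1@(1,4) p2@(4,2) p3@(3,2) -> at (1,4): 1 [p1], cum=1
Step 2: p0@(4,1) p1@ESC p2@ESC p3@(4,2) -> at (1,4): 0 [-], cum=1
Step 3: p0@(4,2) p1@ESC p2@ESC p3@ESC -> at (1,4): 0 [-], cum=1
Step 4: p0@ESC p1@ESC p2@ESC p3@ESC -> at (1,4): 0 [-], cum=1
Total visits = 1

Answer: 1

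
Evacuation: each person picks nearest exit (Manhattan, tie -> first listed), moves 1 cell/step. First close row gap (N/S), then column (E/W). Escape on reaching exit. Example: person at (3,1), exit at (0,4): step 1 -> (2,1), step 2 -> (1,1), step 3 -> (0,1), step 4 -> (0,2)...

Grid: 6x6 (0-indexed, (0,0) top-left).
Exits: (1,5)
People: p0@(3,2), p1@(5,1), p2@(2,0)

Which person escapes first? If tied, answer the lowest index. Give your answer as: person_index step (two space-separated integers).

Step 1: p0:(3,2)->(2,2) | p1:(5,1)->(4,1) | p2:(2,0)->(1,0)
Step 2: p0:(2,2)->(1,2) | p1:(4,1)->(3,1) | p2:(1,0)->(1,1)
Step 3: p0:(1,2)->(1,3) | p1:(3,1)->(2,1) | p2:(1,1)->(1,2)
Step 4: p0:(1,3)->(1,4) | p1:(2,1)->(1,1) | p2:(1,2)->(1,3)
Step 5: p0:(1,4)->(1,5)->EXIT | p1:(1,1)->(1,2) | p2:(1,3)->(1,4)
Step 6: p0:escaped | p1:(1,2)->(1,3) | p2:(1,4)->(1,5)->EXIT
Step 7: p0:escaped | p1:(1,3)->(1,4) | p2:escaped
Step 8: p0:escaped | p1:(1,4)->(1,5)->EXIT | p2:escaped
Exit steps: [5, 8, 6]
First to escape: p0 at step 5

Answer: 0 5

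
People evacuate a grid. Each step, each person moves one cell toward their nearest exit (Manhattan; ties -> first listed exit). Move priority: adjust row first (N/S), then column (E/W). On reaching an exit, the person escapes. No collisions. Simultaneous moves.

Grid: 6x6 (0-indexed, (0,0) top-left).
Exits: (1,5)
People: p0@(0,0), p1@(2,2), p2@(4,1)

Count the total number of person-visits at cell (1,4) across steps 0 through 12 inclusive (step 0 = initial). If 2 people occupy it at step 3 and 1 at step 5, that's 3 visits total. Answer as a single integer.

Step 0: p0@(0,0) p1@(2,2) p2@(4,1) -> at (1,4): 0 [-], cum=0
Step 1: p0@(1,0) p1@(1,2) p2@(3,1) -> at (1,4): 0 [-], cum=0
Step 2: p0@(1,1) p1@(1,3) p2@(2,1) -> at (1,4): 0 [-], cum=0
Step 3: p0@(1,2) p1@(1,4) p2@(1,1) -> at (1,4): 1 [p1], cum=1
Step 4: p0@(1,3) p1@ESC p2@(1,2) -> at (1,4): 0 [-], cum=1
Step 5: p0@(1,4) p1@ESC p2@(1,3) -> at (1,4): 1 [p0], cum=2
Step 6: p0@ESC p1@ESC p2@(1,4) -> at (1,4): 1 [p2], cum=3
Step 7: p0@ESC p1@ESC p2@ESC -> at (1,4): 0 [-], cum=3
Total visits = 3

Answer: 3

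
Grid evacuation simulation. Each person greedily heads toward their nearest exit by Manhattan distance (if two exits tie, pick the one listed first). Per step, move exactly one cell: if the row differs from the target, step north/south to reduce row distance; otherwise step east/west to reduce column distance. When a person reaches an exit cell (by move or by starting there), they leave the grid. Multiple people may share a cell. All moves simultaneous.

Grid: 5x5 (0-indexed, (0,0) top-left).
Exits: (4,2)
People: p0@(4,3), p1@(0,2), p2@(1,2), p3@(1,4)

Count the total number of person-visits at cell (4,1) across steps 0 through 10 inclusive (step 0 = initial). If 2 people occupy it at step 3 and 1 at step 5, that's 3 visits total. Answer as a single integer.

Step 0: p0@(4,3) p1@(0,2) p2@(1,2) p3@(1,4) -> at (4,1): 0 [-], cum=0
Step 1: p0@ESC p1@(1,2) p2@(2,2) p3@(2,4) -> at (4,1): 0 [-], cum=0
Step 2: p0@ESC p1@(2,2) p2@(3,2) p3@(3,4) -> at (4,1): 0 [-], cum=0
Step 3: p0@ESC p1@(3,2) p2@ESC p3@(4,4) -> at (4,1): 0 [-], cum=0
Step 4: p0@ESC p1@ESC p2@ESC p3@(4,3) -> at (4,1): 0 [-], cum=0
Step 5: p0@ESC p1@ESC p2@ESC p3@ESC -> at (4,1): 0 [-], cum=0
Total visits = 0

Answer: 0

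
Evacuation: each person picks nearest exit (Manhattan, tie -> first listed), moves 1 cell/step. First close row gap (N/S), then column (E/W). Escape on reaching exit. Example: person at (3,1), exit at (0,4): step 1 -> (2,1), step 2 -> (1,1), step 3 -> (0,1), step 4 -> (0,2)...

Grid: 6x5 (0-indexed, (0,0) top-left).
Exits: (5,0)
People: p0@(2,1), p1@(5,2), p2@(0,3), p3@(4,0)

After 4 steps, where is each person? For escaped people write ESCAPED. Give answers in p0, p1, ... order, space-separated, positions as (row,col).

Step 1: p0:(2,1)->(3,1) | p1:(5,2)->(5,1) | p2:(0,3)->(1,3) | p3:(4,0)->(5,0)->EXIT
Step 2: p0:(3,1)->(4,1) | p1:(5,1)->(5,0)->EXIT | p2:(1,3)->(2,3) | p3:escaped
Step 3: p0:(4,1)->(5,1) | p1:escaped | p2:(2,3)->(3,3) | p3:escaped
Step 4: p0:(5,1)->(5,0)->EXIT | p1:escaped | p2:(3,3)->(4,3) | p3:escaped

ESCAPED ESCAPED (4,3) ESCAPED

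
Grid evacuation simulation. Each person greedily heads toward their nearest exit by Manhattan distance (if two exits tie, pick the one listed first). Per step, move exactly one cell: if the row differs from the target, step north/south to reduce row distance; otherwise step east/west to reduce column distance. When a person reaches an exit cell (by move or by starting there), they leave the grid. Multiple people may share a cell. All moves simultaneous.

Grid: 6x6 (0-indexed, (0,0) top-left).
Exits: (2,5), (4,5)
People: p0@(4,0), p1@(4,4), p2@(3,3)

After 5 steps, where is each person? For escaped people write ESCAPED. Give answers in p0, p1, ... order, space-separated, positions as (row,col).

Step 1: p0:(4,0)->(4,1) | p1:(4,4)->(4,5)->EXIT | p2:(3,3)->(2,3)
Step 2: p0:(4,1)->(4,2) | p1:escaped | p2:(2,3)->(2,4)
Step 3: p0:(4,2)->(4,3) | p1:escaped | p2:(2,4)->(2,5)->EXIT
Step 4: p0:(4,3)->(4,4) | p1:escaped | p2:escaped
Step 5: p0:(4,4)->(4,5)->EXIT | p1:escaped | p2:escaped

ESCAPED ESCAPED ESCAPED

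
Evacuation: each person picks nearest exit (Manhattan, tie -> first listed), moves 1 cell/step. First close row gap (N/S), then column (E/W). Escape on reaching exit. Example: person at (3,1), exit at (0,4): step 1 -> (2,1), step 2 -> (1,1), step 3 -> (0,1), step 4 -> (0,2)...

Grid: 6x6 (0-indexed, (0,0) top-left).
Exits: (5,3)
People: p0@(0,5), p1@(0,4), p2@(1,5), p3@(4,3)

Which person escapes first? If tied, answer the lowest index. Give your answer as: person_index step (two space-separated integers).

Answer: 3 1

Derivation:
Step 1: p0:(0,5)->(1,5) | p1:(0,4)->(1,4) | p2:(1,5)->(2,5) | p3:(4,3)->(5,3)->EXIT
Step 2: p0:(1,5)->(2,5) | p1:(1,4)->(2,4) | p2:(2,5)->(3,5) | p3:escaped
Step 3: p0:(2,5)->(3,5) | p1:(2,4)->(3,4) | p2:(3,5)->(4,5) | p3:escaped
Step 4: p0:(3,5)->(4,5) | p1:(3,4)->(4,4) | p2:(4,5)->(5,5) | p3:escaped
Step 5: p0:(4,5)->(5,5) | p1:(4,4)->(5,4) | p2:(5,5)->(5,4) | p3:escaped
Step 6: p0:(5,5)->(5,4) | p1:(5,4)->(5,3)->EXIT | p2:(5,4)->(5,3)->EXIT | p3:escaped
Step 7: p0:(5,4)->(5,3)->EXIT | p1:escaped | p2:escaped | p3:escaped
Exit steps: [7, 6, 6, 1]
First to escape: p3 at step 1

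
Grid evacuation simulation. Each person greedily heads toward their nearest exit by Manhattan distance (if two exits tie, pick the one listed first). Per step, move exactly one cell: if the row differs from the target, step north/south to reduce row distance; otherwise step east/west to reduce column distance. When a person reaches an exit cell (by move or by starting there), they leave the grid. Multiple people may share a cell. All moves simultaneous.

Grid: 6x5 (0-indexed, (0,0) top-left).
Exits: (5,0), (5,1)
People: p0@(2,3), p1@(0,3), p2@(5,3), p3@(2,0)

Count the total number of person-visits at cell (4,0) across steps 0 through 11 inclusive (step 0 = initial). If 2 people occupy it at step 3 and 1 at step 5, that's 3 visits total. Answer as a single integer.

Step 0: p0@(2,3) p1@(0,3) p2@(5,3) p3@(2,0) -> at (4,0): 0 [-], cum=0
Step 1: p0@(3,3) p1@(1,3) p2@(5,2) p3@(3,0) -> at (4,0): 0 [-], cum=0
Step 2: p0@(4,3) p1@(2,3) p2@ESC p3@(4,0) -> at (4,0): 1 [p3], cum=1
Step 3: p0@(5,3) p1@(3,3) p2@ESC p3@ESC -> at (4,0): 0 [-], cum=1
Step 4: p0@(5,2) p1@(4,3) p2@ESC p3@ESC -> at (4,0): 0 [-], cum=1
Step 5: p0@ESC p1@(5,3) p2@ESC p3@ESC -> at (4,0): 0 [-], cum=1
Step 6: p0@ESC p1@(5,2) p2@ESC p3@ESC -> at (4,0): 0 [-], cum=1
Step 7: p0@ESC p1@ESC p2@ESC p3@ESC -> at (4,0): 0 [-], cum=1
Total visits = 1

Answer: 1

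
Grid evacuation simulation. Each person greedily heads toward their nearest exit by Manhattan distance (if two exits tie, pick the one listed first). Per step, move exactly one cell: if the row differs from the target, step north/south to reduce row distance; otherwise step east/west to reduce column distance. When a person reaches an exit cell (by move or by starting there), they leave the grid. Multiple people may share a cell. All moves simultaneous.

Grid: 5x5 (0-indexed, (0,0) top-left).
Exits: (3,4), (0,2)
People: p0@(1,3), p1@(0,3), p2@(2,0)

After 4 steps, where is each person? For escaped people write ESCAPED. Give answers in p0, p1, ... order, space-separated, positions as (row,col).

Step 1: p0:(1,3)->(0,3) | p1:(0,3)->(0,2)->EXIT | p2:(2,0)->(1,0)
Step 2: p0:(0,3)->(0,2)->EXIT | p1:escaped | p2:(1,0)->(0,0)
Step 3: p0:escaped | p1:escaped | p2:(0,0)->(0,1)
Step 4: p0:escaped | p1:escaped | p2:(0,1)->(0,2)->EXIT

ESCAPED ESCAPED ESCAPED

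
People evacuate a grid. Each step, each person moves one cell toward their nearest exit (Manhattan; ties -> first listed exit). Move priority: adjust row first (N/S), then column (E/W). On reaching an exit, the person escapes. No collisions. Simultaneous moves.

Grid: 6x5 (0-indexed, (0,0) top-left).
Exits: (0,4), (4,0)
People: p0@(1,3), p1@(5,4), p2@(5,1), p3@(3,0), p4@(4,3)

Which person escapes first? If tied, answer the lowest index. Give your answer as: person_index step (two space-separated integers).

Answer: 3 1

Derivation:
Step 1: p0:(1,3)->(0,3) | p1:(5,4)->(4,4) | p2:(5,1)->(4,1) | p3:(3,0)->(4,0)->EXIT | p4:(4,3)->(4,2)
Step 2: p0:(0,3)->(0,4)->EXIT | p1:(4,4)->(3,4) | p2:(4,1)->(4,0)->EXIT | p3:escaped | p4:(4,2)->(4,1)
Step 3: p0:escaped | p1:(3,4)->(2,4) | p2:escaped | p3:escaped | p4:(4,1)->(4,0)->EXIT
Step 4: p0:escaped | p1:(2,4)->(1,4) | p2:escaped | p3:escaped | p4:escaped
Step 5: p0:escaped | p1:(1,4)->(0,4)->EXIT | p2:escaped | p3:escaped | p4:escaped
Exit steps: [2, 5, 2, 1, 3]
First to escape: p3 at step 1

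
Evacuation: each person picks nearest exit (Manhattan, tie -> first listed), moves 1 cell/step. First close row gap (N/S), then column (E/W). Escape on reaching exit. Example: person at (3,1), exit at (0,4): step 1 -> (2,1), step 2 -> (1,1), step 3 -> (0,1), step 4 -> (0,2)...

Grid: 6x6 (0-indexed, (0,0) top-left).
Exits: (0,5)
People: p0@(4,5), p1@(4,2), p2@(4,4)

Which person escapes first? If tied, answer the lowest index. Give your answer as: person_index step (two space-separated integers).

Step 1: p0:(4,5)->(3,5) | p1:(4,2)->(3,2) | p2:(4,4)->(3,4)
Step 2: p0:(3,5)->(2,5) | p1:(3,2)->(2,2) | p2:(3,4)->(2,4)
Step 3: p0:(2,5)->(1,5) | p1:(2,2)->(1,2) | p2:(2,4)->(1,4)
Step 4: p0:(1,5)->(0,5)->EXIT | p1:(1,2)->(0,2) | p2:(1,4)->(0,4)
Step 5: p0:escaped | p1:(0,2)->(0,3) | p2:(0,4)->(0,5)->EXIT
Step 6: p0:escaped | p1:(0,3)->(0,4) | p2:escaped
Step 7: p0:escaped | p1:(0,4)->(0,5)->EXIT | p2:escaped
Exit steps: [4, 7, 5]
First to escape: p0 at step 4

Answer: 0 4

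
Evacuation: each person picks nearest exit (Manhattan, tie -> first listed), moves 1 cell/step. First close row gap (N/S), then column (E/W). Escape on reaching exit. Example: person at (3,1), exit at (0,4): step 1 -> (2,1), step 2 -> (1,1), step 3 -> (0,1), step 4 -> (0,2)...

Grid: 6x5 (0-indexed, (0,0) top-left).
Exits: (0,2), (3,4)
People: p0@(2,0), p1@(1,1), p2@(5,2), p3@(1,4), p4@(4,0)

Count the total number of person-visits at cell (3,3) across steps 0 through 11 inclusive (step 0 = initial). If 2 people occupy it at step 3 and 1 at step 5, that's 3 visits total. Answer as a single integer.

Answer: 2

Derivation:
Step 0: p0@(2,0) p1@(1,1) p2@(5,2) p3@(1,4) p4@(4,0) -> at (3,3): 0 [-], cum=0
Step 1: p0@(1,0) p1@(0,1) p2@(4,2) p3@(2,4) p4@(3,0) -> at (3,3): 0 [-], cum=0
Step 2: p0@(0,0) p1@ESC p2@(3,2) p3@ESC p4@(3,1) -> at (3,3): 0 [-], cum=0
Step 3: p0@(0,1) p1@ESC p2@(3,3) p3@ESC p4@(3,2) -> at (3,3): 1 [p2], cum=1
Step 4: p0@ESC p1@ESC p2@ESC p3@ESC p4@(3,3) -> at (3,3): 1 [p4], cum=2
Step 5: p0@ESC p1@ESC p2@ESC p3@ESC p4@ESC -> at (3,3): 0 [-], cum=2
Total visits = 2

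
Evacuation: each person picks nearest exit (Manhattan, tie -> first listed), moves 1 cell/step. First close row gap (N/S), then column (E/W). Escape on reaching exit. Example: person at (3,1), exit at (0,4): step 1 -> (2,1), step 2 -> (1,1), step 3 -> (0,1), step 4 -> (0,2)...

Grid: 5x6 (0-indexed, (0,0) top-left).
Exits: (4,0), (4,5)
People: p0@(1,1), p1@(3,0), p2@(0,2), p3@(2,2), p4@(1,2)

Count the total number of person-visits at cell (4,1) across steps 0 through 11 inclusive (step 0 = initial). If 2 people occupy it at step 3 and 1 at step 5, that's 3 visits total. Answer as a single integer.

Answer: 4

Derivation:
Step 0: p0@(1,1) p1@(3,0) p2@(0,2) p3@(2,2) p4@(1,2) -> at (4,1): 0 [-], cum=0
Step 1: p0@(2,1) p1@ESC p2@(1,2) p3@(3,2) p4@(2,2) -> at (4,1): 0 [-], cum=0
Step 2: p0@(3,1) p1@ESC p2@(2,2) p3@(4,2) p4@(3,2) -> at (4,1): 0 [-], cum=0
Step 3: p0@(4,1) p1@ESC p2@(3,2) p3@(4,1) p4@(4,2) -> at (4,1): 2 [p0,p3], cum=2
Step 4: p0@ESC p1@ESC p2@(4,2) p3@ESC p4@(4,1) -> at (4,1): 1 [p4], cum=3
Step 5: p0@ESC p1@ESC p2@(4,1) p3@ESC p4@ESC -> at (4,1): 1 [p2], cum=4
Step 6: p0@ESC p1@ESC p2@ESC p3@ESC p4@ESC -> at (4,1): 0 [-], cum=4
Total visits = 4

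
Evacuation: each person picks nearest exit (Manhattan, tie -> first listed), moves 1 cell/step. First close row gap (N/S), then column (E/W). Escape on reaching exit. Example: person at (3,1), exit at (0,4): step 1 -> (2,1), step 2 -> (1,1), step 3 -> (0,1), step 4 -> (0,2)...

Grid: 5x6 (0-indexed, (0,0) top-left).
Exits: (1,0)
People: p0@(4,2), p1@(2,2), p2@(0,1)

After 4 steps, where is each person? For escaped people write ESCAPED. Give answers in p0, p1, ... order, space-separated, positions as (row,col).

Step 1: p0:(4,2)->(3,2) | p1:(2,2)->(1,2) | p2:(0,1)->(1,1)
Step 2: p0:(3,2)->(2,2) | p1:(1,2)->(1,1) | p2:(1,1)->(1,0)->EXIT
Step 3: p0:(2,2)->(1,2) | p1:(1,1)->(1,0)->EXIT | p2:escaped
Step 4: p0:(1,2)->(1,1) | p1:escaped | p2:escaped

(1,1) ESCAPED ESCAPED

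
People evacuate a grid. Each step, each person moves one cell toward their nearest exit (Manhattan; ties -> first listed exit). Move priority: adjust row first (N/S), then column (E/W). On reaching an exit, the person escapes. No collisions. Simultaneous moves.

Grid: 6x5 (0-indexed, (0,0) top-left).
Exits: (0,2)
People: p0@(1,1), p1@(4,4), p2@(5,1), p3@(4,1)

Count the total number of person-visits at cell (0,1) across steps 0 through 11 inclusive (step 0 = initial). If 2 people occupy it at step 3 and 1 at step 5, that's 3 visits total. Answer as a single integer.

Answer: 3

Derivation:
Step 0: p0@(1,1) p1@(4,4) p2@(5,1) p3@(4,1) -> at (0,1): 0 [-], cum=0
Step 1: p0@(0,1) p1@(3,4) p2@(4,1) p3@(3,1) -> at (0,1): 1 [p0], cum=1
Step 2: p0@ESC p1@(2,4) p2@(3,1) p3@(2,1) -> at (0,1): 0 [-], cum=1
Step 3: p0@ESC p1@(1,4) p2@(2,1) p3@(1,1) -> at (0,1): 0 [-], cum=1
Step 4: p0@ESC p1@(0,4) p2@(1,1) p3@(0,1) -> at (0,1): 1 [p3], cum=2
Step 5: p0@ESC p1@(0,3) p2@(0,1) p3@ESC -> at (0,1): 1 [p2], cum=3
Step 6: p0@ESC p1@ESC p2@ESC p3@ESC -> at (0,1): 0 [-], cum=3
Total visits = 3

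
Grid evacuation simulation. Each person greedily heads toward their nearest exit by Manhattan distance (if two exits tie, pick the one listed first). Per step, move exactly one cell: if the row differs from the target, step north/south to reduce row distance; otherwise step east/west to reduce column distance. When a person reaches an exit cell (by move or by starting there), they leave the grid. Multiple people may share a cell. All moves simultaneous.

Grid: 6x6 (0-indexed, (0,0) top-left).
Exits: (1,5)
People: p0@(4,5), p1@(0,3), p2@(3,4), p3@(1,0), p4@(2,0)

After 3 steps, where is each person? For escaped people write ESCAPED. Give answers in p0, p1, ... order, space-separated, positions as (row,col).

Step 1: p0:(4,5)->(3,5) | p1:(0,3)->(1,3) | p2:(3,4)->(2,4) | p3:(1,0)->(1,1) | p4:(2,0)->(1,0)
Step 2: p0:(3,5)->(2,5) | p1:(1,3)->(1,4) | p2:(2,4)->(1,4) | p3:(1,1)->(1,2) | p4:(1,0)->(1,1)
Step 3: p0:(2,5)->(1,5)->EXIT | p1:(1,4)->(1,5)->EXIT | p2:(1,4)->(1,5)->EXIT | p3:(1,2)->(1,3) | p4:(1,1)->(1,2)

ESCAPED ESCAPED ESCAPED (1,3) (1,2)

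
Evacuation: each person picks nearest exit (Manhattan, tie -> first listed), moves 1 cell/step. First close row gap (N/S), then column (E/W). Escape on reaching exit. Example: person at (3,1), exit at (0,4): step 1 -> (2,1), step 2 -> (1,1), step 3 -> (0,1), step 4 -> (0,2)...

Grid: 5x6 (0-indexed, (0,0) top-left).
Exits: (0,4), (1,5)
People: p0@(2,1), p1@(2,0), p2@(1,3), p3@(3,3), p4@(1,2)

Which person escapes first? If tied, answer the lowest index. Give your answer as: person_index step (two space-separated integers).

Answer: 2 2

Derivation:
Step 1: p0:(2,1)->(1,1) | p1:(2,0)->(1,0) | p2:(1,3)->(0,3) | p3:(3,3)->(2,3) | p4:(1,2)->(0,2)
Step 2: p0:(1,1)->(0,1) | p1:(1,0)->(0,0) | p2:(0,3)->(0,4)->EXIT | p3:(2,3)->(1,3) | p4:(0,2)->(0,3)
Step 3: p0:(0,1)->(0,2) | p1:(0,0)->(0,1) | p2:escaped | p3:(1,3)->(0,3) | p4:(0,3)->(0,4)->EXIT
Step 4: p0:(0,2)->(0,3) | p1:(0,1)->(0,2) | p2:escaped | p3:(0,3)->(0,4)->EXIT | p4:escaped
Step 5: p0:(0,3)->(0,4)->EXIT | p1:(0,2)->(0,3) | p2:escaped | p3:escaped | p4:escaped
Step 6: p0:escaped | p1:(0,3)->(0,4)->EXIT | p2:escaped | p3:escaped | p4:escaped
Exit steps: [5, 6, 2, 4, 3]
First to escape: p2 at step 2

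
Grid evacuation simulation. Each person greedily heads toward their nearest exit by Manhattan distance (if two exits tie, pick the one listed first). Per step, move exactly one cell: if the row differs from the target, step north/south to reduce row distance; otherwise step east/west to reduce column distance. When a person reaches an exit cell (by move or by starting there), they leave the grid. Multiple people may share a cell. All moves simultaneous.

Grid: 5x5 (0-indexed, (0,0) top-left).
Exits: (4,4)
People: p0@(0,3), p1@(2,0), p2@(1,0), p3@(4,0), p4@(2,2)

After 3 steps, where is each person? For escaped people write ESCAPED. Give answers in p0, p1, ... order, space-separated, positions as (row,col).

Step 1: p0:(0,3)->(1,3) | p1:(2,0)->(3,0) | p2:(1,0)->(2,0) | p3:(4,0)->(4,1) | p4:(2,2)->(3,2)
Step 2: p0:(1,3)->(2,3) | p1:(3,0)->(4,0) | p2:(2,0)->(3,0) | p3:(4,1)->(4,2) | p4:(3,2)->(4,2)
Step 3: p0:(2,3)->(3,3) | p1:(4,0)->(4,1) | p2:(3,0)->(4,0) | p3:(4,2)->(4,3) | p4:(4,2)->(4,3)

(3,3) (4,1) (4,0) (4,3) (4,3)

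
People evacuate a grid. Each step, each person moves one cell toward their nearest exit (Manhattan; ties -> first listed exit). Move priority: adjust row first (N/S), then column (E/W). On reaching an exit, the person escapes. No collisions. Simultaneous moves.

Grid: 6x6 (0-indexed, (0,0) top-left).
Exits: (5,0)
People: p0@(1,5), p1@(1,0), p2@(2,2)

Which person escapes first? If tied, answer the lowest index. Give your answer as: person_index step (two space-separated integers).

Step 1: p0:(1,5)->(2,5) | p1:(1,0)->(2,0) | p2:(2,2)->(3,2)
Step 2: p0:(2,5)->(3,5) | p1:(2,0)->(3,0) | p2:(3,2)->(4,2)
Step 3: p0:(3,5)->(4,5) | p1:(3,0)->(4,0) | p2:(4,2)->(5,2)
Step 4: p0:(4,5)->(5,5) | p1:(4,0)->(5,0)->EXIT | p2:(5,2)->(5,1)
Step 5: p0:(5,5)->(5,4) | p1:escaped | p2:(5,1)->(5,0)->EXIT
Step 6: p0:(5,4)->(5,3) | p1:escaped | p2:escaped
Step 7: p0:(5,3)->(5,2) | p1:escaped | p2:escaped
Step 8: p0:(5,2)->(5,1) | p1:escaped | p2:escaped
Step 9: p0:(5,1)->(5,0)->EXIT | p1:escaped | p2:escaped
Exit steps: [9, 4, 5]
First to escape: p1 at step 4

Answer: 1 4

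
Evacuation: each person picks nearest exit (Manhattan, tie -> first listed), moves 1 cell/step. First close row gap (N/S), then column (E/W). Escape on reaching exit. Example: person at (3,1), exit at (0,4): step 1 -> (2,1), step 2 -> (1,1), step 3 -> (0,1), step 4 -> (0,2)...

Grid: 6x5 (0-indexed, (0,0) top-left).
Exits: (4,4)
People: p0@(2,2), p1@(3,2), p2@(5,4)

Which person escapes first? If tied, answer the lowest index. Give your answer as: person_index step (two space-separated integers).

Answer: 2 1

Derivation:
Step 1: p0:(2,2)->(3,2) | p1:(3,2)->(4,2) | p2:(5,4)->(4,4)->EXIT
Step 2: p0:(3,2)->(4,2) | p1:(4,2)->(4,3) | p2:escaped
Step 3: p0:(4,2)->(4,3) | p1:(4,3)->(4,4)->EXIT | p2:escaped
Step 4: p0:(4,3)->(4,4)->EXIT | p1:escaped | p2:escaped
Exit steps: [4, 3, 1]
First to escape: p2 at step 1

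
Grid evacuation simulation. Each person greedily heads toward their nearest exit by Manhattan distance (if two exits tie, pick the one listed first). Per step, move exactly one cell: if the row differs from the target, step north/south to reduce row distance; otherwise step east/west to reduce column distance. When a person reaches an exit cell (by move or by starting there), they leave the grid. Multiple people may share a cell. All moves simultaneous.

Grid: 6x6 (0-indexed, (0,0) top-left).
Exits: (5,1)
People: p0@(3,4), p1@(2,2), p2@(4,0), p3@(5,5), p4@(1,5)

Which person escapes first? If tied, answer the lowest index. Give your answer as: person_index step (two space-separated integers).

Step 1: p0:(3,4)->(4,4) | p1:(2,2)->(3,2) | p2:(4,0)->(5,0) | p3:(5,5)->(5,4) | p4:(1,5)->(2,5)
Step 2: p0:(4,4)->(5,4) | p1:(3,2)->(4,2) | p2:(5,0)->(5,1)->EXIT | p3:(5,4)->(5,3) | p4:(2,5)->(3,5)
Step 3: p0:(5,4)->(5,3) | p1:(4,2)->(5,2) | p2:escaped | p3:(5,3)->(5,2) | p4:(3,5)->(4,5)
Step 4: p0:(5,3)->(5,2) | p1:(5,2)->(5,1)->EXIT | p2:escaped | p3:(5,2)->(5,1)->EXIT | p4:(4,5)->(5,5)
Step 5: p0:(5,2)->(5,1)->EXIT | p1:escaped | p2:escaped | p3:escaped | p4:(5,5)->(5,4)
Step 6: p0:escaped | p1:escaped | p2:escaped | p3:escaped | p4:(5,4)->(5,3)
Step 7: p0:escaped | p1:escaped | p2:escaped | p3:escaped | p4:(5,3)->(5,2)
Step 8: p0:escaped | p1:escaped | p2:escaped | p3:escaped | p4:(5,2)->(5,1)->EXIT
Exit steps: [5, 4, 2, 4, 8]
First to escape: p2 at step 2

Answer: 2 2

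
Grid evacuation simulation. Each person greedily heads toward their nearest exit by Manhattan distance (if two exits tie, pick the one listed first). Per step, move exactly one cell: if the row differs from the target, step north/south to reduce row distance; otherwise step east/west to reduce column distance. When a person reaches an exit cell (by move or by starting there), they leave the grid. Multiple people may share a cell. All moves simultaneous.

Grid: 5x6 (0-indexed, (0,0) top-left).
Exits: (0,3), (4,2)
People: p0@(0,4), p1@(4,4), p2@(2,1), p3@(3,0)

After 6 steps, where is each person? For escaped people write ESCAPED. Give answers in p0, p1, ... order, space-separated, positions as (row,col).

Step 1: p0:(0,4)->(0,3)->EXIT | p1:(4,4)->(4,3) | p2:(2,1)->(3,1) | p3:(3,0)->(4,0)
Step 2: p0:escaped | p1:(4,3)->(4,2)->EXIT | p2:(3,1)->(4,1) | p3:(4,0)->(4,1)
Step 3: p0:escaped | p1:escaped | p2:(4,1)->(4,2)->EXIT | p3:(4,1)->(4,2)->EXIT

ESCAPED ESCAPED ESCAPED ESCAPED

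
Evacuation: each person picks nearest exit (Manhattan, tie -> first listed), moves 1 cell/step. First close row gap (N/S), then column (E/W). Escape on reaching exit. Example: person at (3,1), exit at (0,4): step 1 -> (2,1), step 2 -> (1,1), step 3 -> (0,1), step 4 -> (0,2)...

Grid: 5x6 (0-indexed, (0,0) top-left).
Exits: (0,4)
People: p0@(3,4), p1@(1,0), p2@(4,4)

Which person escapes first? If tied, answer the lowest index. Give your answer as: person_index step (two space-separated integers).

Answer: 0 3

Derivation:
Step 1: p0:(3,4)->(2,4) | p1:(1,0)->(0,0) | p2:(4,4)->(3,4)
Step 2: p0:(2,4)->(1,4) | p1:(0,0)->(0,1) | p2:(3,4)->(2,4)
Step 3: p0:(1,4)->(0,4)->EXIT | p1:(0,1)->(0,2) | p2:(2,4)->(1,4)
Step 4: p0:escaped | p1:(0,2)->(0,3) | p2:(1,4)->(0,4)->EXIT
Step 5: p0:escaped | p1:(0,3)->(0,4)->EXIT | p2:escaped
Exit steps: [3, 5, 4]
First to escape: p0 at step 3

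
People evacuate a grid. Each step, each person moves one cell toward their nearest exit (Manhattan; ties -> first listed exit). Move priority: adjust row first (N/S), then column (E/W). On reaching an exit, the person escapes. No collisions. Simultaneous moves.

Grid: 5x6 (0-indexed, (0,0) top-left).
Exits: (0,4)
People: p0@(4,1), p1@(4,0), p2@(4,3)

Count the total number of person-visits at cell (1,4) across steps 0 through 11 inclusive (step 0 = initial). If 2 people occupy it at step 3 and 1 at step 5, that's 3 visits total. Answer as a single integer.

Step 0: p0@(4,1) p1@(4,0) p2@(4,3) -> at (1,4): 0 [-], cum=0
Step 1: p0@(3,1) p1@(3,0) p2@(3,3) -> at (1,4): 0 [-], cum=0
Step 2: p0@(2,1) p1@(2,0) p2@(2,3) -> at (1,4): 0 [-], cum=0
Step 3: p0@(1,1) p1@(1,0) p2@(1,3) -> at (1,4): 0 [-], cum=0
Step 4: p0@(0,1) p1@(0,0) p2@(0,3) -> at (1,4): 0 [-], cum=0
Step 5: p0@(0,2) p1@(0,1) p2@ESC -> at (1,4): 0 [-], cum=0
Step 6: p0@(0,3) p1@(0,2) p2@ESC -> at (1,4): 0 [-], cum=0
Step 7: p0@ESC p1@(0,3) p2@ESC -> at (1,4): 0 [-], cum=0
Step 8: p0@ESC p1@ESC p2@ESC -> at (1,4): 0 [-], cum=0
Total visits = 0

Answer: 0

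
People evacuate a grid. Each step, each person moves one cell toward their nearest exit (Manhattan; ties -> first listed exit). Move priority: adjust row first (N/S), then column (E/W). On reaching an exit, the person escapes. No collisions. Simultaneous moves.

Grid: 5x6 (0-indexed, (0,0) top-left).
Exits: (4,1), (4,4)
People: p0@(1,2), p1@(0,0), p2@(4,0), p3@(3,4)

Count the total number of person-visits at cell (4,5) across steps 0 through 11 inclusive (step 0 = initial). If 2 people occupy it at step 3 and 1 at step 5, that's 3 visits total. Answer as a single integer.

Answer: 0

Derivation:
Step 0: p0@(1,2) p1@(0,0) p2@(4,0) p3@(3,4) -> at (4,5): 0 [-], cum=0
Step 1: p0@(2,2) p1@(1,0) p2@ESC p3@ESC -> at (4,5): 0 [-], cum=0
Step 2: p0@(3,2) p1@(2,0) p2@ESC p3@ESC -> at (4,5): 0 [-], cum=0
Step 3: p0@(4,2) p1@(3,0) p2@ESC p3@ESC -> at (4,5): 0 [-], cum=0
Step 4: p0@ESC p1@(4,0) p2@ESC p3@ESC -> at (4,5): 0 [-], cum=0
Step 5: p0@ESC p1@ESC p2@ESC p3@ESC -> at (4,5): 0 [-], cum=0
Total visits = 0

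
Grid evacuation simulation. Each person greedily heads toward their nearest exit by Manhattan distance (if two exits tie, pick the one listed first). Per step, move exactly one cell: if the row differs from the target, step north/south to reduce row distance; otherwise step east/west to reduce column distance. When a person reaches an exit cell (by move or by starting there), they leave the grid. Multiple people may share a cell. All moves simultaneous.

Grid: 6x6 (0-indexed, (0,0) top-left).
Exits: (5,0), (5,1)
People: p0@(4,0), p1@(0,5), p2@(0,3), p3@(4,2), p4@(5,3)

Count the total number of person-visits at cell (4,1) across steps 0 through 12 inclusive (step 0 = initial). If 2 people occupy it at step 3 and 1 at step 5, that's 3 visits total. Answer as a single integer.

Answer: 0

Derivation:
Step 0: p0@(4,0) p1@(0,5) p2@(0,3) p3@(4,2) p4@(5,3) -> at (4,1): 0 [-], cum=0
Step 1: p0@ESC p1@(1,5) p2@(1,3) p3@(5,2) p4@(5,2) -> at (4,1): 0 [-], cum=0
Step 2: p0@ESC p1@(2,5) p2@(2,3) p3@ESC p4@ESC -> at (4,1): 0 [-], cum=0
Step 3: p0@ESC p1@(3,5) p2@(3,3) p3@ESC p4@ESC -> at (4,1): 0 [-], cum=0
Step 4: p0@ESC p1@(4,5) p2@(4,3) p3@ESC p4@ESC -> at (4,1): 0 [-], cum=0
Step 5: p0@ESC p1@(5,5) p2@(5,3) p3@ESC p4@ESC -> at (4,1): 0 [-], cum=0
Step 6: p0@ESC p1@(5,4) p2@(5,2) p3@ESC p4@ESC -> at (4,1): 0 [-], cum=0
Step 7: p0@ESC p1@(5,3) p2@ESC p3@ESC p4@ESC -> at (4,1): 0 [-], cum=0
Step 8: p0@ESC p1@(5,2) p2@ESC p3@ESC p4@ESC -> at (4,1): 0 [-], cum=0
Step 9: p0@ESC p1@ESC p2@ESC p3@ESC p4@ESC -> at (4,1): 0 [-], cum=0
Total visits = 0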